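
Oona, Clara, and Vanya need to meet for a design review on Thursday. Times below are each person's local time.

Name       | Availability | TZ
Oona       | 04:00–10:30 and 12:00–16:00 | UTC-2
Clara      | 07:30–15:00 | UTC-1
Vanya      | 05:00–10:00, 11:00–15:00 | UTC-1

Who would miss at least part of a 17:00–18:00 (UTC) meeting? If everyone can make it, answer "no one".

Clara, Vanya

Oona in UTC: 06:00-12:30, 14:00-18:00 (add 2h to convert from UTC-2).
Clara in UTC: 08:30-16:00 (add 1h to convert from UTC-1).
Vanya in UTC: 06:00-11:00, 12:00-16:00 (add 1h to convert from UTC-1).
Oona: free for 17:00-18:00. Clara: not fully free for 17:00-18:00. Vanya: not fully free for 17:00-18:00.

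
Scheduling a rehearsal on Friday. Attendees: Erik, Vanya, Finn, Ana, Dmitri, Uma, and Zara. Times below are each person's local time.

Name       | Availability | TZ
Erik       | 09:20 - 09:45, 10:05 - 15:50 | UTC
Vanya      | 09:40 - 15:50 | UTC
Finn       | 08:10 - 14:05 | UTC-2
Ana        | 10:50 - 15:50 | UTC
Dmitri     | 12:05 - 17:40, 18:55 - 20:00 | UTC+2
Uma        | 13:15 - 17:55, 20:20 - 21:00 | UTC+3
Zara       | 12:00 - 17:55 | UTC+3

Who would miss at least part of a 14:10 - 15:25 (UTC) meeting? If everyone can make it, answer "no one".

Uma, Zara

Erik in UTC: 09:20-09:45, 10:05-15:50.
Vanya in UTC: 09:40-15:50.
Finn in UTC: 10:10-16:05 (add 2h to convert from UTC-2).
Ana in UTC: 10:50-15:50.
Dmitri in UTC: 10:05-15:40, 16:55-18:00 (subtract 2h to convert from UTC+2).
Uma in UTC: 10:15-14:55, 17:20-18:00 (subtract 3h to convert from UTC+3).
Zara in UTC: 09:00-14:55 (subtract 3h to convert from UTC+3).
Erik: free for 14:10-15:25. Vanya: free for 14:10-15:25. Finn: free for 14:10-15:25. Ana: free for 14:10-15:25. Dmitri: free for 14:10-15:25. Uma: not fully free for 14:10-15:25. Zara: not fully free for 14:10-15:25.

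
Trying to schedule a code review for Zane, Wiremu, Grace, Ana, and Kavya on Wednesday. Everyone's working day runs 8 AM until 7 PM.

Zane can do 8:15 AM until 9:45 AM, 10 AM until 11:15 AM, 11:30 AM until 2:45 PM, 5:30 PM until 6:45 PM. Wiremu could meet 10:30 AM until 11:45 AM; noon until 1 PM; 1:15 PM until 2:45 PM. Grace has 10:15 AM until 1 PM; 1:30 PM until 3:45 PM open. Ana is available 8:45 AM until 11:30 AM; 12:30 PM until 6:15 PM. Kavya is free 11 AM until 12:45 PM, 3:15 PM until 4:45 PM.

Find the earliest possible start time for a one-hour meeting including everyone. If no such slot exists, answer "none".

none

Zane ∩ Wiremu: 10:30-11:15, 11:30-11:45, 12:00-13:00, 13:15-14:45.
Zane ∩ Wiremu ∩ Grace: 10:30-11:15, 11:30-11:45, 12:00-13:00, 13:30-14:45.
Zane ∩ Wiremu ∩ Grace ∩ Ana: 10:30-11:15, 12:30-13:00, 13:30-14:45.
Zane ∩ Wiremu ∩ Grace ∩ Ana ∩ Kavya: 11:00-11:15, 12:30-12:45.
No common window is at least 60 minutes long.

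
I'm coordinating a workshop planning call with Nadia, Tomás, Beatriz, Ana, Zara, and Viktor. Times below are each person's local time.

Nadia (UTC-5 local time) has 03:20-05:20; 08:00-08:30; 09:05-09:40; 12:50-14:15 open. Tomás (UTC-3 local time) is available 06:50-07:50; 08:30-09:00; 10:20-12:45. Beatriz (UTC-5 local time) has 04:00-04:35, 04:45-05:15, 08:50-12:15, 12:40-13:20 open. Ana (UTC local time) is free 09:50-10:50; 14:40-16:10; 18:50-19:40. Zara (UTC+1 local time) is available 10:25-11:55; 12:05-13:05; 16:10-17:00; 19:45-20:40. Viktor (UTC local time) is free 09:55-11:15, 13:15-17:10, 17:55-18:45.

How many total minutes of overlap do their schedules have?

Nadia in UTC: 08:20-10:20, 13:00-13:30, 14:05-14:40, 17:50-19:15 (add 5h to convert from UTC-5).
Tomás in UTC: 09:50-10:50, 11:30-12:00, 13:20-15:45 (add 3h to convert from UTC-3).
Beatriz in UTC: 09:00-09:35, 09:45-10:15, 13:50-17:15, 17:40-18:20 (add 5h to convert from UTC-5).
Ana in UTC: 09:50-10:50, 14:40-16:10, 18:50-19:40.
Zara in UTC: 09:25-10:55, 11:05-12:05, 15:10-16:00, 18:45-19:40 (subtract 1h to convert from UTC+1).
Viktor in UTC: 09:55-11:15, 13:15-17:10, 17:55-18:45.
Nadia ∩ Tomás: 09:50-10:20, 13:20-13:30, 14:05-14:40.
Nadia ∩ Tomás ∩ Beatriz: 09:50-10:15, 14:05-14:40.
Nadia ∩ Tomás ∩ Beatriz ∩ Ana: 09:50-10:15.
Nadia ∩ Tomás ∩ Beatriz ∩ Ana ∩ Zara: 09:50-10:15.
Nadia ∩ Tomás ∩ Beatriz ∩ Ana ∩ Zara ∩ Viktor: 09:55-10:15.
That's a single block of 20 minutes.

20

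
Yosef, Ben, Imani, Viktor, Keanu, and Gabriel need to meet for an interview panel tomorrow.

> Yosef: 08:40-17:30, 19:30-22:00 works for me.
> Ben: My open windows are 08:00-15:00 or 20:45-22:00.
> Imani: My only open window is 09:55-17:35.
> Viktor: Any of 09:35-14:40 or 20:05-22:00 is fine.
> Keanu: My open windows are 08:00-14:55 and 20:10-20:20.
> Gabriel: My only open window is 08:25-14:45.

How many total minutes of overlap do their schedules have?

285

Yosef ∩ Ben: 08:40-15:00, 20:45-22:00.
Yosef ∩ Ben ∩ Imani: 09:55-15:00.
Yosef ∩ Ben ∩ Imani ∩ Viktor: 09:55-14:40.
Yosef ∩ Ben ∩ Imani ∩ Viktor ∩ Keanu: 09:55-14:40.
Yosef ∩ Ben ∩ Imani ∩ Viktor ∩ Keanu ∩ Gabriel: 09:55-14:40.
That's a single block of 285 minutes.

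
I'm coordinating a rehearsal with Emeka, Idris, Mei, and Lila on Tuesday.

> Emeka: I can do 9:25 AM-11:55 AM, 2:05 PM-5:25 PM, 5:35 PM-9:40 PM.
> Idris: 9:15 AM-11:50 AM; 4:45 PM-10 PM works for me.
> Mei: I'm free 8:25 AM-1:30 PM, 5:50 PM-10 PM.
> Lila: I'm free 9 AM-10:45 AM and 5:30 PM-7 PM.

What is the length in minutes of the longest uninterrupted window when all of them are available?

80

Emeka ∩ Idris: 09:25-11:50, 16:45-17:25, 17:35-21:40.
Emeka ∩ Idris ∩ Mei: 09:25-11:50, 17:50-21:40.
Emeka ∩ Idris ∩ Mei ∩ Lila: 09:25-10:45, 17:50-19:00.
Those are the intersection windows.
The longest is 09:25-10:45 at 80 minutes.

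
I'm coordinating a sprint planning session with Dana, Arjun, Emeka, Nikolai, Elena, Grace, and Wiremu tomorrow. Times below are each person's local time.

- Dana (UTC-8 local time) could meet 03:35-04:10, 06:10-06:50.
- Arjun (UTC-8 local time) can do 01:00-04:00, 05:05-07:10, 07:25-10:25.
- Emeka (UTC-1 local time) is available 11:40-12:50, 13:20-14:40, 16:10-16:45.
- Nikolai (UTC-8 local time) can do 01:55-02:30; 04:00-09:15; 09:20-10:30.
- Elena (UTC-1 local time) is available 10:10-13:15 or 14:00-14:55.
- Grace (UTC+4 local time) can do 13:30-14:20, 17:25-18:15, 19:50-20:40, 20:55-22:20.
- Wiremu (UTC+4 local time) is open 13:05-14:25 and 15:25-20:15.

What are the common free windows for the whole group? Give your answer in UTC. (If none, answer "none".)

Dana in UTC: 11:35-12:10, 14:10-14:50 (add 8h to convert from UTC-8).
Arjun in UTC: 09:00-12:00, 13:05-15:10, 15:25-18:25 (add 8h to convert from UTC-8).
Emeka in UTC: 12:40-13:50, 14:20-15:40, 17:10-17:45 (add 1h to convert from UTC-1).
Nikolai in UTC: 09:55-10:30, 12:00-17:15, 17:20-18:30 (add 8h to convert from UTC-8).
Elena in UTC: 11:10-14:15, 15:00-15:55 (add 1h to convert from UTC-1).
Grace in UTC: 09:30-10:20, 13:25-14:15, 15:50-16:40, 16:55-18:20 (subtract 4h to convert from UTC+4).
Wiremu in UTC: 09:05-10:25, 11:25-16:15 (subtract 4h to convert from UTC+4).
Dana ∩ Arjun: 11:35-12:00, 14:10-14:50.
Dana ∩ Arjun ∩ Emeka: 14:20-14:50.
Dana ∩ Arjun ∩ Emeka ∩ Nikolai: 14:20-14:50.
Dana ∩ Arjun ∩ Emeka ∩ Nikolai ∩ Elena: ∅.
Dana ∩ Arjun ∩ Emeka ∩ Nikolai ∩ Elena ∩ Grace: ∅.
Dana ∩ Arjun ∩ Emeka ∩ Nikolai ∩ Elena ∩ Grace ∩ Wiremu: ∅.
There is no time when everyone is free.

none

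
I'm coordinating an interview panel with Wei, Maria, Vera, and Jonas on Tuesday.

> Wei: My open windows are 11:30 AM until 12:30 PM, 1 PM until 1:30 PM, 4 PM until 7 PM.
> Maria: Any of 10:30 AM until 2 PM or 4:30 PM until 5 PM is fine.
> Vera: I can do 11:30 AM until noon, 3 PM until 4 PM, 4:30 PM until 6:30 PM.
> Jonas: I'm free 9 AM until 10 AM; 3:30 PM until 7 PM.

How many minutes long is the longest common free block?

30

Wei ∩ Maria: 11:30-12:30, 13:00-13:30, 16:30-17:00.
Wei ∩ Maria ∩ Vera: 11:30-12:00, 16:30-17:00.
Wei ∩ Maria ∩ Vera ∩ Jonas: 16:30-17:00.
The longest is 16:30-17:00 at 30 minutes.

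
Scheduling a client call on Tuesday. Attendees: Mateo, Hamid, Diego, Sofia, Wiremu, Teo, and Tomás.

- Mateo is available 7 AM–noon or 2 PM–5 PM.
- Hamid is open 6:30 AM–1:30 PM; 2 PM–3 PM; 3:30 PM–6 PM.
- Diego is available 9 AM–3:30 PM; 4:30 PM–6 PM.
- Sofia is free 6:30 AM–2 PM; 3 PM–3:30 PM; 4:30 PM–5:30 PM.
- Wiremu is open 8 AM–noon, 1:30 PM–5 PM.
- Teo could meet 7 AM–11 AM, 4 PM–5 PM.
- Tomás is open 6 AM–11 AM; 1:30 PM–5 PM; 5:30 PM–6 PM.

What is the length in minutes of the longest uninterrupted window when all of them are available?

Mateo ∩ Hamid: 07:00-12:00, 14:00-15:00, 15:30-17:00.
Mateo ∩ Hamid ∩ Diego: 09:00-12:00, 14:00-15:00, 16:30-17:00.
Mateo ∩ Hamid ∩ Diego ∩ Sofia: 09:00-12:00, 16:30-17:00.
Mateo ∩ Hamid ∩ Diego ∩ Sofia ∩ Wiremu: 09:00-12:00, 16:30-17:00.
Mateo ∩ Hamid ∩ Diego ∩ Sofia ∩ Wiremu ∩ Teo: 09:00-11:00, 16:30-17:00.
Mateo ∩ Hamid ∩ Diego ∩ Sofia ∩ Wiremu ∩ Teo ∩ Tomás: 09:00-11:00, 16:30-17:00.
So the common availability across everyone is 09:00-11:00, 16:30-17:00.
The longest is 09:00-11:00 at 120 minutes.

120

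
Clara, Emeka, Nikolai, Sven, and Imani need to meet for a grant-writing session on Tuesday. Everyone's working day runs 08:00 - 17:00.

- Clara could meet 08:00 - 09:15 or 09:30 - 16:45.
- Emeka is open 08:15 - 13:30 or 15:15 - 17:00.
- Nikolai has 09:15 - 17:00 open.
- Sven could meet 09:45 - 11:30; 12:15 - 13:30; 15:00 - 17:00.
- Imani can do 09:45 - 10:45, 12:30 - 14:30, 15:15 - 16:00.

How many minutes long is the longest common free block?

60

Clara ∩ Emeka: 08:15-09:15, 09:30-13:30, 15:15-16:45.
Clara ∩ Emeka ∩ Nikolai: 09:30-13:30, 15:15-16:45.
Clara ∩ Emeka ∩ Nikolai ∩ Sven: 09:45-11:30, 12:15-13:30, 15:15-16:45.
Clara ∩ Emeka ∩ Nikolai ∩ Sven ∩ Imani: 09:45-10:45, 12:30-13:30, 15:15-16:00.
Those are the intersection windows.
The longest is 09:45-10:45 at 60 minutes.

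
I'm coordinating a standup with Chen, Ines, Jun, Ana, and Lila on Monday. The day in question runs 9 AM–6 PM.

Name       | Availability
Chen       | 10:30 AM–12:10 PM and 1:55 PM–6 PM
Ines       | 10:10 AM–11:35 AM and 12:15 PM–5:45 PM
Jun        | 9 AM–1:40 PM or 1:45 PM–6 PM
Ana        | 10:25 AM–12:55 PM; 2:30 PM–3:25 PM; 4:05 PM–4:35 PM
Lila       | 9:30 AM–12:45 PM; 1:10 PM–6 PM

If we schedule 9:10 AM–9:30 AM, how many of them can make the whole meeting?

1

Jun can make the full 09:10-09:30 slot — that's 1.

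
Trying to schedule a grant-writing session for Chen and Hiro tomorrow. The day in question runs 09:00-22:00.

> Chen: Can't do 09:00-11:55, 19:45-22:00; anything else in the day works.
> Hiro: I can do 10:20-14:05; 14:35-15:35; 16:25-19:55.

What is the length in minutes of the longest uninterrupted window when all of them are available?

Chen free: 11:55-19:45 (invert busy blocks within the working day).
Hiro free: 10:20-14:05, 14:35-15:35, 16:25-19:55.
Chen ∩ Hiro: 11:55-14:05, 14:35-15:35, 16:25-19:45.
The longest is 16:25-19:45 at 200 minutes.

200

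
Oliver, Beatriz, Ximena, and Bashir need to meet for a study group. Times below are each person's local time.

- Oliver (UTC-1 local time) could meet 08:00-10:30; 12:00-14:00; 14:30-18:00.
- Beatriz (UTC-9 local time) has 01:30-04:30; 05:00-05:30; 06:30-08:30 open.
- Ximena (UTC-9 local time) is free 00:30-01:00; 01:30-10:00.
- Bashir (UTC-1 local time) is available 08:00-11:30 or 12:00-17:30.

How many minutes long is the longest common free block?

Oliver in UTC: 09:00-11:30, 13:00-15:00, 15:30-19:00 (add 1h to convert from UTC-1).
Beatriz in UTC: 10:30-13:30, 14:00-14:30, 15:30-17:30 (add 9h to convert from UTC-9).
Ximena in UTC: 09:30-10:00, 10:30-19:00 (add 9h to convert from UTC-9).
Bashir in UTC: 09:00-12:30, 13:00-18:30 (add 1h to convert from UTC-1).
Oliver ∩ Beatriz: 10:30-11:30, 13:00-13:30, 14:00-14:30, 15:30-17:30.
Oliver ∩ Beatriz ∩ Ximena: 10:30-11:30, 13:00-13:30, 14:00-14:30, 15:30-17:30.
Oliver ∩ Beatriz ∩ Ximena ∩ Bashir: 10:30-11:30, 13:00-13:30, 14:00-14:30, 15:30-17:30.
So the common availability across everyone is 10:30-11:30, 13:00-13:30, 14:00-14:30, 15:30-17:30.
The longest is 15:30-17:30 at 120 minutes.

120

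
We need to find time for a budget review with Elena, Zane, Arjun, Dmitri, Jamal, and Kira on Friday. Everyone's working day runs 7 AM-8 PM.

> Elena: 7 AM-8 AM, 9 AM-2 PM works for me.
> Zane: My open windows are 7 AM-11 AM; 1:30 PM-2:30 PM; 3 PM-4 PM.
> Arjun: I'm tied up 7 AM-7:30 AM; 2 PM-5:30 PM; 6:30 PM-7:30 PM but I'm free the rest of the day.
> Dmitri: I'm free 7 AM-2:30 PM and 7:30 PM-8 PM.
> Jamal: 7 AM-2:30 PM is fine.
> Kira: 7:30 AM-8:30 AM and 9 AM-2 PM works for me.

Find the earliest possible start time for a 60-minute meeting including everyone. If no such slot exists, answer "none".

Elena free: 07:00-08:00, 09:00-14:00.
Zane free: 07:00-11:00, 13:30-14:30, 15:00-16:00.
Arjun free: 07:30-14:00, 17:30-18:30, 19:30-20:00 (invert busy blocks within the working day).
Dmitri free: 07:00-14:30, 19:30-20:00.
Jamal free: 07:00-14:30.
Kira free: 07:30-08:30, 09:00-14:00.
Elena ∩ Zane: 07:00-08:00, 09:00-11:00, 13:30-14:00.
Elena ∩ Zane ∩ Arjun: 07:30-08:00, 09:00-11:00, 13:30-14:00.
Elena ∩ Zane ∩ Arjun ∩ Dmitri: 07:30-08:00, 09:00-11:00, 13:30-14:00.
Elena ∩ Zane ∩ Arjun ∩ Dmitri ∩ Jamal: 07:30-08:00, 09:00-11:00, 13:30-14:00.
Elena ∩ Zane ∩ Arjun ∩ Dmitri ∩ Jamal ∩ Kira: 07:30-08:00, 09:00-11:00, 13:30-14:00.
Those are the intersection windows.
The first common window of at least 60 minutes is 09:00-11:00, so the earliest start is 09:00.

09:00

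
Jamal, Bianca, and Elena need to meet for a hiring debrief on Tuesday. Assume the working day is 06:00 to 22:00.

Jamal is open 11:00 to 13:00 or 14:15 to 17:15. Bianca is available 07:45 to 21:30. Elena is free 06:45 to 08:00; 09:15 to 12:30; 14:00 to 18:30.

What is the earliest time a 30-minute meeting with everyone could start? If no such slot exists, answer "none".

Jamal ∩ Bianca: 11:00-13:00, 14:15-17:15.
Jamal ∩ Bianca ∩ Elena: 11:00-12:30, 14:15-17:15.
So the common availability across everyone is 11:00-12:30, 14:15-17:15.
The first common window of at least 30 minutes is 11:00-12:30, so the earliest start is 11:00.

11:00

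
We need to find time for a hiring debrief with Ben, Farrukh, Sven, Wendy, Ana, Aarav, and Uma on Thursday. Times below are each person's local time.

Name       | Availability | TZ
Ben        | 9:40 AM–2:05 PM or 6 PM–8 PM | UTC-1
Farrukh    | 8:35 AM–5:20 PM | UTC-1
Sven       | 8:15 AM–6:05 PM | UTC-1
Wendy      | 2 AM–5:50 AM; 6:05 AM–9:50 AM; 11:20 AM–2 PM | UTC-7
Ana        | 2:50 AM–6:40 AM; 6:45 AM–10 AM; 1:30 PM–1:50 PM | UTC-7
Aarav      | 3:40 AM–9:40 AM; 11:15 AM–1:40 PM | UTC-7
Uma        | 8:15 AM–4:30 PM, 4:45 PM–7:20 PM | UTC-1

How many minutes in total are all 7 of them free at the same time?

245

Ben in UTC: 10:40-15:05, 19:00-21:00 (add 1h to convert from UTC-1).
Farrukh in UTC: 09:35-18:20 (add 1h to convert from UTC-1).
Sven in UTC: 09:15-19:05 (add 1h to convert from UTC-1).
Wendy in UTC: 09:00-12:50, 13:05-16:50, 18:20-21:00 (add 7h to convert from UTC-7).
Ana in UTC: 09:50-13:40, 13:45-17:00, 20:30-20:50 (add 7h to convert from UTC-7).
Aarav in UTC: 10:40-16:40, 18:15-20:40 (add 7h to convert from UTC-7).
Uma in UTC: 09:15-17:30, 17:45-20:20 (add 1h to convert from UTC-1).
Ben ∩ Farrukh: 10:40-15:05.
Ben ∩ Farrukh ∩ Sven: 10:40-15:05.
Ben ∩ Farrukh ∩ Sven ∩ Wendy: 10:40-12:50, 13:05-15:05.
Ben ∩ Farrukh ∩ Sven ∩ Wendy ∩ Ana: 10:40-12:50, 13:05-13:40, 13:45-15:05.
Ben ∩ Farrukh ∩ Sven ∩ Wendy ∩ Ana ∩ Aarav: 10:40-12:50, 13:05-13:40, 13:45-15:05.
Ben ∩ Farrukh ∩ Sven ∩ Wendy ∩ Ana ∩ Aarav ∩ Uma: 10:40-12:50, 13:05-13:40, 13:45-15:05.
Summing the common windows: 130 + 35 + 80 = 245 minutes.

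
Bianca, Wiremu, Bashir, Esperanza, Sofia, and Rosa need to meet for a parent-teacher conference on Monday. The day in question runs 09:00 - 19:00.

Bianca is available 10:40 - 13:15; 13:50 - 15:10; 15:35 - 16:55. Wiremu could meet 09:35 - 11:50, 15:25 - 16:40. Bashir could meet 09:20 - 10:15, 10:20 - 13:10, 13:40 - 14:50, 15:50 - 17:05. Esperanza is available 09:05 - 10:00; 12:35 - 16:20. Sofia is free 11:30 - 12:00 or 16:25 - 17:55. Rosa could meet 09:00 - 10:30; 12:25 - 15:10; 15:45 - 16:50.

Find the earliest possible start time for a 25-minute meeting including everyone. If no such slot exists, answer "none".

Bianca ∩ Wiremu: 10:40-11:50, 15:35-16:40.
Bianca ∩ Wiremu ∩ Bashir: 10:40-11:50, 15:50-16:40.
Bianca ∩ Wiremu ∩ Bashir ∩ Esperanza: 15:50-16:20.
Bianca ∩ Wiremu ∩ Bashir ∩ Esperanza ∩ Sofia: ∅.
Bianca ∩ Wiremu ∩ Bashir ∩ Esperanza ∩ Sofia ∩ Rosa: ∅.
There is no time when everyone is free.
No common window is at least 25 minutes long.

none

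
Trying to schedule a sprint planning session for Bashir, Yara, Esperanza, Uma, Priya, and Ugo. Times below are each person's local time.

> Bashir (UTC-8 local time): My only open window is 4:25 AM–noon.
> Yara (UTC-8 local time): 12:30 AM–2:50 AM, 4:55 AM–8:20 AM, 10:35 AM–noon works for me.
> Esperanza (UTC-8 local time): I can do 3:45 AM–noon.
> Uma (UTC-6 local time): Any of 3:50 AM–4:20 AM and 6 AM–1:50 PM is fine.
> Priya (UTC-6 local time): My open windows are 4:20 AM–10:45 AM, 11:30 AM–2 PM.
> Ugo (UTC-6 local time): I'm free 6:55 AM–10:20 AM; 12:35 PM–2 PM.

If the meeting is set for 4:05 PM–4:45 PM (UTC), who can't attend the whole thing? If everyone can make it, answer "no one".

Ugo, Yara

Bashir in UTC: 12:25-20:00 (add 8h to convert from UTC-8).
Yara in UTC: 08:30-10:50, 12:55-16:20, 18:35-20:00 (add 8h to convert from UTC-8).
Esperanza in UTC: 11:45-20:00 (add 8h to convert from UTC-8).
Uma in UTC: 09:50-10:20, 12:00-19:50 (add 6h to convert from UTC-6).
Priya in UTC: 10:20-16:45, 17:30-20:00 (add 6h to convert from UTC-6).
Ugo in UTC: 12:55-16:20, 18:35-20:00 (add 6h to convert from UTC-6).
Bashir: free for 16:05-16:45. Yara: not fully free for 16:05-16:45. Esperanza: free for 16:05-16:45. Uma: free for 16:05-16:45. Priya: free for 16:05-16:45. Ugo: not fully free for 16:05-16:45.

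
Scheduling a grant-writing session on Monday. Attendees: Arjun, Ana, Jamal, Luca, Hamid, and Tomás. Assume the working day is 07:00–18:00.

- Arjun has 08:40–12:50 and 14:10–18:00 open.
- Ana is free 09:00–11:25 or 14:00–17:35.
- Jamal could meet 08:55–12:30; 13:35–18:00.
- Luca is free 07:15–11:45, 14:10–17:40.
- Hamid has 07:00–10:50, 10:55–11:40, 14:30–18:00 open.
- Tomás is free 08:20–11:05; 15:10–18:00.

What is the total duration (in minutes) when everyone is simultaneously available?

Arjun ∩ Ana: 09:00-11:25, 14:10-17:35.
Arjun ∩ Ana ∩ Jamal: 09:00-11:25, 14:10-17:35.
Arjun ∩ Ana ∩ Jamal ∩ Luca: 09:00-11:25, 14:10-17:35.
Arjun ∩ Ana ∩ Jamal ∩ Luca ∩ Hamid: 09:00-10:50, 10:55-11:25, 14:30-17:35.
Arjun ∩ Ana ∩ Jamal ∩ Luca ∩ Hamid ∩ Tomás: 09:00-10:50, 10:55-11:05, 15:10-17:35.
Those are the intersection windows.
Summing the common windows: 110 + 10 + 145 = 265 minutes.

265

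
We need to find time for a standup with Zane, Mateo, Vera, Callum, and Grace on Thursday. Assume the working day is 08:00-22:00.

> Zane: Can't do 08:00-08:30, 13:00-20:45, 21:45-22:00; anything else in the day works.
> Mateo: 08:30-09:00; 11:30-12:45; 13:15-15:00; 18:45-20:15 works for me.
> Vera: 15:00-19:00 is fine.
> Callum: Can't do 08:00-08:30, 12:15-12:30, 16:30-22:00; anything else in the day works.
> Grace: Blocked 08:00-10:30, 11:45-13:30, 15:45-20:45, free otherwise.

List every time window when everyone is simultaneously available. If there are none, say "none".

Zane free: 08:30-13:00, 20:45-21:45 (invert busy blocks within the working day).
Mateo free: 08:30-09:00, 11:30-12:45, 13:15-15:00, 18:45-20:15.
Vera free: 15:00-19:00.
Callum free: 08:30-12:15, 12:30-16:30 (invert busy blocks within the working day).
Grace free: 10:30-11:45, 13:30-15:45, 20:45-22:00 (invert busy blocks within the working day).
Zane ∩ Mateo: 08:30-09:00, 11:30-12:45.
Zane ∩ Mateo ∩ Vera: ∅.
Zane ∩ Mateo ∩ Vera ∩ Callum: ∅.
Zane ∩ Mateo ∩ Vera ∩ Callum ∩ Grace: ∅.
There is no time when everyone is free.

none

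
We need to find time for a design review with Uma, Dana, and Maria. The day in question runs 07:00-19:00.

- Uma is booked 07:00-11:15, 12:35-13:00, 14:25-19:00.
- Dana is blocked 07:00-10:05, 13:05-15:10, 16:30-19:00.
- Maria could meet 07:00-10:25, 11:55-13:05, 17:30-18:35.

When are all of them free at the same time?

Uma free: 11:15-12:35, 13:00-14:25 (invert busy blocks within the working day).
Dana free: 10:05-13:05, 15:10-16:30 (invert busy blocks within the working day).
Maria free: 07:00-10:25, 11:55-13:05, 17:30-18:35.
Uma ∩ Dana: 11:15-12:35, 13:00-13:05.
Uma ∩ Dana ∩ Maria: 11:55-12:35, 13:00-13:05.
Those are the intersection windows.

11:55-12:35, 13:00-13:05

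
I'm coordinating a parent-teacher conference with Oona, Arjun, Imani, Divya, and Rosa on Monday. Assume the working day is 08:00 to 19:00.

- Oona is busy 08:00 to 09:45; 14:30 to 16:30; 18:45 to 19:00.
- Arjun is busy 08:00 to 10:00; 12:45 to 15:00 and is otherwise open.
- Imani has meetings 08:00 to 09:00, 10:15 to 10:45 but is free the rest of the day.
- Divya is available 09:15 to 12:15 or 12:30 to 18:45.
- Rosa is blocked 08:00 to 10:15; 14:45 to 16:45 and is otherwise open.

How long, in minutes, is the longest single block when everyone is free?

120

Oona free: 09:45-14:30, 16:30-18:45 (invert busy blocks within the working day).
Arjun free: 10:00-12:45, 15:00-19:00 (invert busy blocks within the working day).
Imani free: 09:00-10:15, 10:45-19:00 (invert busy blocks within the working day).
Divya free: 09:15-12:15, 12:30-18:45.
Rosa free: 10:15-14:45, 16:45-19:00 (invert busy blocks within the working day).
Oona ∩ Arjun: 10:00-12:45, 16:30-18:45.
Oona ∩ Arjun ∩ Imani: 10:00-10:15, 10:45-12:45, 16:30-18:45.
Oona ∩ Arjun ∩ Imani ∩ Divya: 10:00-10:15, 10:45-12:15, 12:30-12:45, 16:30-18:45.
Oona ∩ Arjun ∩ Imani ∩ Divya ∩ Rosa: 10:45-12:15, 12:30-12:45, 16:45-18:45.
The longest is 16:45-18:45 at 120 minutes.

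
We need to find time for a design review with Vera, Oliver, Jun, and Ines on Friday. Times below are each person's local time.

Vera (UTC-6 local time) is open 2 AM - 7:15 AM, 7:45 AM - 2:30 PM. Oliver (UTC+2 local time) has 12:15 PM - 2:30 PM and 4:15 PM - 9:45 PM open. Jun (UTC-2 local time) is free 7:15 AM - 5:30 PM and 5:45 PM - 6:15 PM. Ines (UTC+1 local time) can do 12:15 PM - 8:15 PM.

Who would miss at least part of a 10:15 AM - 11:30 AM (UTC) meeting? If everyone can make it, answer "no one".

Ines

Vera in UTC: 08:00-13:15, 13:45-20:30 (add 6h to convert from UTC-6).
Oliver in UTC: 10:15-12:30, 14:15-19:45 (subtract 2h to convert from UTC+2).
Jun in UTC: 09:15-19:30, 19:45-20:15 (add 2h to convert from UTC-2).
Ines in UTC: 11:15-19:15 (subtract 1h to convert from UTC+1).
Vera: free for 10:15-11:30. Oliver: free for 10:15-11:30. Jun: free for 10:15-11:30. Ines: not fully free for 10:15-11:30.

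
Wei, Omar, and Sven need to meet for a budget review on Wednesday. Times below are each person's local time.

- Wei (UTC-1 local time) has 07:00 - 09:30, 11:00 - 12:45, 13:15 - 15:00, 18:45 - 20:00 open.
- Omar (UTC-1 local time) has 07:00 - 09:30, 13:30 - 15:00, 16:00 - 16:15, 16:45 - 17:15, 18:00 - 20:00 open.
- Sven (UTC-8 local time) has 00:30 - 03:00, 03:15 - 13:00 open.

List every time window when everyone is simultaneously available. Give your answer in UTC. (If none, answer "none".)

08:30-10:30, 14:30-16:00, 19:45-21:00

Wei in UTC: 08:00-10:30, 12:00-13:45, 14:15-16:00, 19:45-21:00 (add 1h to convert from UTC-1).
Omar in UTC: 08:00-10:30, 14:30-16:00, 17:00-17:15, 17:45-18:15, 19:00-21:00 (add 1h to convert from UTC-1).
Sven in UTC: 08:30-11:00, 11:15-21:00 (add 8h to convert from UTC-8).
Wei ∩ Omar: 08:00-10:30, 14:30-16:00, 19:45-21:00.
Wei ∩ Omar ∩ Sven: 08:30-10:30, 14:30-16:00, 19:45-21:00.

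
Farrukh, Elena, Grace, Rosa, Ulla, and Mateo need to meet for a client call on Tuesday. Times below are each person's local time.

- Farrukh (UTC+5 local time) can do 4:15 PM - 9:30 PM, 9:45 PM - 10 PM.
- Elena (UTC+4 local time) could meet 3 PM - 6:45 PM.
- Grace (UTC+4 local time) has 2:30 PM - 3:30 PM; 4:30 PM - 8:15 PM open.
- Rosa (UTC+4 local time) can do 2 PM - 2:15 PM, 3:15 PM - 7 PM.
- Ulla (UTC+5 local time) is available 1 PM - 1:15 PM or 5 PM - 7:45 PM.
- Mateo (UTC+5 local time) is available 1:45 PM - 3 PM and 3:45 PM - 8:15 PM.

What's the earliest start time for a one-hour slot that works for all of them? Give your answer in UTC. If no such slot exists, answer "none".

12:30

Farrukh in UTC: 11:15-16:30, 16:45-17:00 (subtract 5h to convert from UTC+5).
Elena in UTC: 11:00-14:45 (subtract 4h to convert from UTC+4).
Grace in UTC: 10:30-11:30, 12:30-16:15 (subtract 4h to convert from UTC+4).
Rosa in UTC: 10:00-10:15, 11:15-15:00 (subtract 4h to convert from UTC+4).
Ulla in UTC: 08:00-08:15, 12:00-14:45 (subtract 5h to convert from UTC+5).
Mateo in UTC: 08:45-10:00, 10:45-15:15 (subtract 5h to convert from UTC+5).
Farrukh ∩ Elena: 11:15-14:45.
Farrukh ∩ Elena ∩ Grace: 11:15-11:30, 12:30-14:45.
Farrukh ∩ Elena ∩ Grace ∩ Rosa: 11:15-11:30, 12:30-14:45.
Farrukh ∩ Elena ∩ Grace ∩ Rosa ∩ Ulla: 12:30-14:45.
Farrukh ∩ Elena ∩ Grace ∩ Rosa ∩ Ulla ∩ Mateo: 12:30-14:45.
Those are the intersection windows.
The first common window of at least 60 minutes is 12:30-14:45, so the earliest start is 12:30.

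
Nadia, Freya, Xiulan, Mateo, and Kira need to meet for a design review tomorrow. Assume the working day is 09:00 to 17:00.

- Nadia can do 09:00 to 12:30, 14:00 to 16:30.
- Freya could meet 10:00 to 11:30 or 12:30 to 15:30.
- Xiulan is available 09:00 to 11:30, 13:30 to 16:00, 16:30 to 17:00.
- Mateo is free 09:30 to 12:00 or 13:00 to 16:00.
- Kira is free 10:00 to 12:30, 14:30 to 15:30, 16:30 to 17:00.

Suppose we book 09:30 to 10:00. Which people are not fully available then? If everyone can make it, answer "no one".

Nadia: free for 09:30-10:00. Freya: not fully free for 09:30-10:00. Xiulan: free for 09:30-10:00. Mateo: free for 09:30-10:00. Kira: not fully free for 09:30-10:00.

Freya, Kira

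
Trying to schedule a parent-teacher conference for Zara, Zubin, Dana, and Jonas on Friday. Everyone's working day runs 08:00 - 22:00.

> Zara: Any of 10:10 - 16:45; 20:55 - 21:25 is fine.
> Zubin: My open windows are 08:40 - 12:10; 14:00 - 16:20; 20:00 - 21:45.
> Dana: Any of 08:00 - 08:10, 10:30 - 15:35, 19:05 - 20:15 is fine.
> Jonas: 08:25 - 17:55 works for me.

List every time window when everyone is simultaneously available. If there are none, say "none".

Zara ∩ Zubin: 10:10-12:10, 14:00-16:20, 20:55-21:25.
Zara ∩ Zubin ∩ Dana: 10:30-12:10, 14:00-15:35.
Zara ∩ Zubin ∩ Dana ∩ Jonas: 10:30-12:10, 14:00-15:35.
Those are the intersection windows.

10:30-12:10, 14:00-15:35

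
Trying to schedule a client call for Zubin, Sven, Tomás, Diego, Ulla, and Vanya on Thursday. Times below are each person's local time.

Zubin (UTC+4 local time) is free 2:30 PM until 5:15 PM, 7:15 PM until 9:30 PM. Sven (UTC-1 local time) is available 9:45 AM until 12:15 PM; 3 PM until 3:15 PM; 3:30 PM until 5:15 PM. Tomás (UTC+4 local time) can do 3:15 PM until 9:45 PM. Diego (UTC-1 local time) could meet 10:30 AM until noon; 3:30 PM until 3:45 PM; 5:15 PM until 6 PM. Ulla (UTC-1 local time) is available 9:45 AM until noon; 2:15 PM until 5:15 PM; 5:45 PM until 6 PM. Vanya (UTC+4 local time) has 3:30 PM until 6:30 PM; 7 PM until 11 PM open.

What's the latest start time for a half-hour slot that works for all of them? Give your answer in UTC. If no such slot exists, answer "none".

Zubin in UTC: 10:30-13:15, 15:15-17:30 (subtract 4h to convert from UTC+4).
Sven in UTC: 10:45-13:15, 16:00-16:15, 16:30-18:15 (add 1h to convert from UTC-1).
Tomás in UTC: 11:15-17:45 (subtract 4h to convert from UTC+4).
Diego in UTC: 11:30-13:00, 16:30-16:45, 18:15-19:00 (add 1h to convert from UTC-1).
Ulla in UTC: 10:45-13:00, 15:15-18:15, 18:45-19:00 (add 1h to convert from UTC-1).
Vanya in UTC: 11:30-14:30, 15:00-19:00 (subtract 4h to convert from UTC+4).
Zubin ∩ Sven: 10:45-13:15, 16:00-16:15, 16:30-17:30.
Zubin ∩ Sven ∩ Tomás: 11:15-13:15, 16:00-16:15, 16:30-17:30.
Zubin ∩ Sven ∩ Tomás ∩ Diego: 11:30-13:00, 16:30-16:45.
Zubin ∩ Sven ∩ Tomás ∩ Diego ∩ Ulla: 11:30-13:00, 16:30-16:45.
Zubin ∩ Sven ∩ Tomás ∩ Diego ∩ Ulla ∩ Vanya: 11:30-13:00, 16:30-16:45.
The last common window of at least 30 minutes is 11:30-13:00; a 30-minute meeting can start as late as 12:30 and still end by 13:00.

12:30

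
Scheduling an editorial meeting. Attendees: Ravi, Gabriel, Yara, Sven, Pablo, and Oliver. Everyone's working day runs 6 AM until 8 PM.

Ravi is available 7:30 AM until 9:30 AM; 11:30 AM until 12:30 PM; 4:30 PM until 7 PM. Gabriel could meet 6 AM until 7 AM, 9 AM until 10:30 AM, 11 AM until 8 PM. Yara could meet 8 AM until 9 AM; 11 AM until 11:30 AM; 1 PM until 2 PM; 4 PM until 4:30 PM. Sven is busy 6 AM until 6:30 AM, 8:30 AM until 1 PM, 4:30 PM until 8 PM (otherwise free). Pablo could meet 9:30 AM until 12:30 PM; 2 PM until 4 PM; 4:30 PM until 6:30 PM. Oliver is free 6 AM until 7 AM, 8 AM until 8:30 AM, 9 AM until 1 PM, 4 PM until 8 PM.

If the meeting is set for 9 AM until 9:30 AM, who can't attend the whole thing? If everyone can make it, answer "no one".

Pablo, Sven, Yara

Ravi free: 07:30-09:30, 11:30-12:30, 16:30-19:00.
Gabriel free: 06:00-07:00, 09:00-10:30, 11:00-20:00.
Yara free: 08:00-09:00, 11:00-11:30, 13:00-14:00, 16:00-16:30.
Sven free: 06:30-08:30, 13:00-16:30 (invert busy blocks within the working day).
Pablo free: 09:30-12:30, 14:00-16:00, 16:30-18:30.
Oliver free: 06:00-07:00, 08:00-08:30, 09:00-13:00, 16:00-20:00.
Ravi: free for 09:00-09:30. Gabriel: free for 09:00-09:30. Yara: not fully free for 09:00-09:30. Sven: not fully free for 09:00-09:30. Pablo: not fully free for 09:00-09:30. Oliver: free for 09:00-09:30.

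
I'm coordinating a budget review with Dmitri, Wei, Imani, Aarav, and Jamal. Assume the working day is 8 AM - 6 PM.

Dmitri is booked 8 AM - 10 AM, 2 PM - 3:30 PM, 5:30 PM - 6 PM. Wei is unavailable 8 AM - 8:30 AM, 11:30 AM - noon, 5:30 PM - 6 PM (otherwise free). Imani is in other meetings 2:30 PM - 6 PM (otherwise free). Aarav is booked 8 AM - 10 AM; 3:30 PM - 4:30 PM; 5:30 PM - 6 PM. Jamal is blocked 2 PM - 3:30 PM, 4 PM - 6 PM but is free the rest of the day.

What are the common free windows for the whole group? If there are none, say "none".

10:00-11:30, 12:00-14:00

Dmitri free: 10:00-14:00, 15:30-17:30 (invert busy blocks within the working day).
Wei free: 08:30-11:30, 12:00-17:30 (invert busy blocks within the working day).
Imani free: 08:00-14:30 (invert busy blocks within the working day).
Aarav free: 10:00-15:30, 16:30-17:30 (invert busy blocks within the working day).
Jamal free: 08:00-14:00, 15:30-16:00 (invert busy blocks within the working day).
Dmitri ∩ Wei: 10:00-11:30, 12:00-14:00, 15:30-17:30.
Dmitri ∩ Wei ∩ Imani: 10:00-11:30, 12:00-14:00.
Dmitri ∩ Wei ∩ Imani ∩ Aarav: 10:00-11:30, 12:00-14:00.
Dmitri ∩ Wei ∩ Imani ∩ Aarav ∩ Jamal: 10:00-11:30, 12:00-14:00.
So the common availability across everyone is 10:00-11:30, 12:00-14:00.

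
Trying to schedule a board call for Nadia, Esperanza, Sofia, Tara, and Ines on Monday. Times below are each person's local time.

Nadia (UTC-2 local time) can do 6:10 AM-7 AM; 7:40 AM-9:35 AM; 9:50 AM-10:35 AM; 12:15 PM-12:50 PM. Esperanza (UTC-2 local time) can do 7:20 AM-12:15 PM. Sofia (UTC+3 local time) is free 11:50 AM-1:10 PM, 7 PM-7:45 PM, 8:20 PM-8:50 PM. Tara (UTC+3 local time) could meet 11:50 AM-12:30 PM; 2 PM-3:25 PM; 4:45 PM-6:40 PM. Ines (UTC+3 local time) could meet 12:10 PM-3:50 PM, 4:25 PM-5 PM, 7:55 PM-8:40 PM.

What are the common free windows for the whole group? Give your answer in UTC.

Nadia in UTC: 08:10-09:00, 09:40-11:35, 11:50-12:35, 14:15-14:50 (add 2h to convert from UTC-2).
Esperanza in UTC: 09:20-14:15 (add 2h to convert from UTC-2).
Sofia in UTC: 08:50-10:10, 16:00-16:45, 17:20-17:50 (subtract 3h to convert from UTC+3).
Tara in UTC: 08:50-09:30, 11:00-12:25, 13:45-15:40 (subtract 3h to convert from UTC+3).
Ines in UTC: 09:10-12:50, 13:25-14:00, 16:55-17:40 (subtract 3h to convert from UTC+3).
Nadia ∩ Esperanza: 09:40-11:35, 11:50-12:35.
Nadia ∩ Esperanza ∩ Sofia: 09:40-10:10.
Nadia ∩ Esperanza ∩ Sofia ∩ Tara: ∅.
Nadia ∩ Esperanza ∩ Sofia ∩ Tara ∩ Ines: ∅.
There is no time when everyone is free.

none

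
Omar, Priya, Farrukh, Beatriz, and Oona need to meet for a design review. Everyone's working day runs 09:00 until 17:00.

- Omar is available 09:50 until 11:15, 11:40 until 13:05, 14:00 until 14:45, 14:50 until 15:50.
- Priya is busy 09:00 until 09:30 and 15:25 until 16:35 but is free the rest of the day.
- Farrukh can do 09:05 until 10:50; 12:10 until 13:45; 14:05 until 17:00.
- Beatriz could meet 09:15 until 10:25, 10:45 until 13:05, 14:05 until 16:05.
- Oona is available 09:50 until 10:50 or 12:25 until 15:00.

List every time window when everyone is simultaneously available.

Omar free: 09:50-11:15, 11:40-13:05, 14:00-14:45, 14:50-15:50.
Priya free: 09:30-15:25, 16:35-17:00 (invert busy blocks within the working day).
Farrukh free: 09:05-10:50, 12:10-13:45, 14:05-17:00.
Beatriz free: 09:15-10:25, 10:45-13:05, 14:05-16:05.
Oona free: 09:50-10:50, 12:25-15:00.
Omar ∩ Priya: 09:50-11:15, 11:40-13:05, 14:00-14:45, 14:50-15:25.
Omar ∩ Priya ∩ Farrukh: 09:50-10:50, 12:10-13:05, 14:05-14:45, 14:50-15:25.
Omar ∩ Priya ∩ Farrukh ∩ Beatriz: 09:50-10:25, 10:45-10:50, 12:10-13:05, 14:05-14:45, 14:50-15:25.
Omar ∩ Priya ∩ Farrukh ∩ Beatriz ∩ Oona: 09:50-10:25, 10:45-10:50, 12:25-13:05, 14:05-14:45, 14:50-15:00.
Those are the intersection windows.

09:50-10:25, 10:45-10:50, 12:25-13:05, 14:05-14:45, 14:50-15:00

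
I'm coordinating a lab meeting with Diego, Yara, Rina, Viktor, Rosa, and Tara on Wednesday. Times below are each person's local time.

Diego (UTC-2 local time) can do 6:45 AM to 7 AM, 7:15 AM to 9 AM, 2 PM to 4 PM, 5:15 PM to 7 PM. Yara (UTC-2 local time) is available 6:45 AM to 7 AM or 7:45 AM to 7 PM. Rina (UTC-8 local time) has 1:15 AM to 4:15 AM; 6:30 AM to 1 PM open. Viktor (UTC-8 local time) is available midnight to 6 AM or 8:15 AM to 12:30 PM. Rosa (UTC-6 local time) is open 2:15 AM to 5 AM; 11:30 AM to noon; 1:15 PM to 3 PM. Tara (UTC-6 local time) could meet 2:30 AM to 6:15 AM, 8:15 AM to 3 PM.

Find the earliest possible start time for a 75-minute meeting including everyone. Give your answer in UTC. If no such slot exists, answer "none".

Diego in UTC: 08:45-09:00, 09:15-11:00, 16:00-18:00, 19:15-21:00 (add 2h to convert from UTC-2).
Yara in UTC: 08:45-09:00, 09:45-21:00 (add 2h to convert from UTC-2).
Rina in UTC: 09:15-12:15, 14:30-21:00 (add 8h to convert from UTC-8).
Viktor in UTC: 08:00-14:00, 16:15-20:30 (add 8h to convert from UTC-8).
Rosa in UTC: 08:15-11:00, 17:30-18:00, 19:15-21:00 (add 6h to convert from UTC-6).
Tara in UTC: 08:30-12:15, 14:15-21:00 (add 6h to convert from UTC-6).
Diego ∩ Yara: 08:45-09:00, 09:45-11:00, 16:00-18:00, 19:15-21:00.
Diego ∩ Yara ∩ Rina: 09:45-11:00, 16:00-18:00, 19:15-21:00.
Diego ∩ Yara ∩ Rina ∩ Viktor: 09:45-11:00, 16:15-18:00, 19:15-20:30.
Diego ∩ Yara ∩ Rina ∩ Viktor ∩ Rosa: 09:45-11:00, 17:30-18:00, 19:15-20:30.
Diego ∩ Yara ∩ Rina ∩ Viktor ∩ Rosa ∩ Tara: 09:45-11:00, 17:30-18:00, 19:15-20:30.
The first common window of at least 75 minutes is 09:45-11:00, so the earliest start is 09:45.

09:45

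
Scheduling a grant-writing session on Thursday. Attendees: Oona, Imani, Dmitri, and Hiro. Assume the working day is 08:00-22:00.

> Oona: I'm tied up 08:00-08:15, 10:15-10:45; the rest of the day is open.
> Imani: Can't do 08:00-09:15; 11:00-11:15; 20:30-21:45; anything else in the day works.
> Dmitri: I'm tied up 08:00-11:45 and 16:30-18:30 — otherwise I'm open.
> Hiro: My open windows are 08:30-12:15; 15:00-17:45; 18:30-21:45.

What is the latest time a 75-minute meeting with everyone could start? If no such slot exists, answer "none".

Oona free: 08:15-10:15, 10:45-22:00 (invert busy blocks within the working day).
Imani free: 09:15-11:00, 11:15-20:30, 21:45-22:00 (invert busy blocks within the working day).
Dmitri free: 11:45-16:30, 18:30-22:00 (invert busy blocks within the working day).
Hiro free: 08:30-12:15, 15:00-17:45, 18:30-21:45.
Oona ∩ Imani: 09:15-10:15, 10:45-11:00, 11:15-20:30, 21:45-22:00.
Oona ∩ Imani ∩ Dmitri: 11:45-16:30, 18:30-20:30, 21:45-22:00.
Oona ∩ Imani ∩ Dmitri ∩ Hiro: 11:45-12:15, 15:00-16:30, 18:30-20:30.
The last common window of at least 75 minutes is 18:30-20:30; a 75-minute meeting can start as late as 19:15 and still end by 20:30.

19:15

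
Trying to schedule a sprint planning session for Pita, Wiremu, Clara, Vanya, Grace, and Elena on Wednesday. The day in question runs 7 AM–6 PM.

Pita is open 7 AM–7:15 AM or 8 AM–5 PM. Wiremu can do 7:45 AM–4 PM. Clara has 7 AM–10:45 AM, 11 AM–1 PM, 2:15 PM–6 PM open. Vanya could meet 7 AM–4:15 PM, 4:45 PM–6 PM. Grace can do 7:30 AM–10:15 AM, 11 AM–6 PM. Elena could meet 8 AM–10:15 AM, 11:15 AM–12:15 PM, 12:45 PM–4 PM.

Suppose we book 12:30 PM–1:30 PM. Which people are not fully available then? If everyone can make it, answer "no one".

Clara, Elena

Pita: free for 12:30-13:30. Wiremu: free for 12:30-13:30. Clara: not fully free for 12:30-13:30. Vanya: free for 12:30-13:30. Grace: free for 12:30-13:30. Elena: not fully free for 12:30-13:30.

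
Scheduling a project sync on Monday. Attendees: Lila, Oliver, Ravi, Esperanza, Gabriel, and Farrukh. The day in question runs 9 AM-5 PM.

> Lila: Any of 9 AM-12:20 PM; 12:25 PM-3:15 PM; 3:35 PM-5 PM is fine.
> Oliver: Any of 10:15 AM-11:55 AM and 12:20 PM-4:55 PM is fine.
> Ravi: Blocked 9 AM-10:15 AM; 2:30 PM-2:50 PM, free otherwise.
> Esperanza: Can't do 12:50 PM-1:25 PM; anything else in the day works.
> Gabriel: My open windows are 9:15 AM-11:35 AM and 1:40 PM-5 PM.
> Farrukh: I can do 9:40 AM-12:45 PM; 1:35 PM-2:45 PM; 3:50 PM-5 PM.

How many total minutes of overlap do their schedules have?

195

Lila free: 09:00-12:20, 12:25-15:15, 15:35-17:00.
Oliver free: 10:15-11:55, 12:20-16:55.
Ravi free: 10:15-14:30, 14:50-17:00 (invert busy blocks within the working day).
Esperanza free: 09:00-12:50, 13:25-17:00 (invert busy blocks within the working day).
Gabriel free: 09:15-11:35, 13:40-17:00.
Farrukh free: 09:40-12:45, 13:35-14:45, 15:50-17:00.
Lila ∩ Oliver: 10:15-11:55, 12:25-15:15, 15:35-16:55.
Lila ∩ Oliver ∩ Ravi: 10:15-11:55, 12:25-14:30, 14:50-15:15, 15:35-16:55.
Lila ∩ Oliver ∩ Ravi ∩ Esperanza: 10:15-11:55, 12:25-12:50, 13:25-14:30, 14:50-15:15, 15:35-16:55.
Lila ∩ Oliver ∩ Ravi ∩ Esperanza ∩ Gabriel: 10:15-11:35, 13:40-14:30, 14:50-15:15, 15:35-16:55.
Lila ∩ Oliver ∩ Ravi ∩ Esperanza ∩ Gabriel ∩ Farrukh: 10:15-11:35, 13:40-14:30, 15:50-16:55.
Summing the common windows: 80 + 50 + 65 = 195 minutes.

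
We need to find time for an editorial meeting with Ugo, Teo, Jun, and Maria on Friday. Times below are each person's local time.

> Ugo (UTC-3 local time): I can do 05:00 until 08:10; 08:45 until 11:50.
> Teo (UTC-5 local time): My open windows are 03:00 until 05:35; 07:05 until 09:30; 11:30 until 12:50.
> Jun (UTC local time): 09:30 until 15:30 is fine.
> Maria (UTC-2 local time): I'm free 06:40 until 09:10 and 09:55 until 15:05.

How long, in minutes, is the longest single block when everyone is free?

145

Ugo in UTC: 08:00-11:10, 11:45-14:50 (add 3h to convert from UTC-3).
Teo in UTC: 08:00-10:35, 12:05-14:30, 16:30-17:50 (add 5h to convert from UTC-5).
Jun in UTC: 09:30-15:30.
Maria in UTC: 08:40-11:10, 11:55-17:05 (add 2h to convert from UTC-2).
Ugo ∩ Teo: 08:00-10:35, 12:05-14:30.
Ugo ∩ Teo ∩ Jun: 09:30-10:35, 12:05-14:30.
Ugo ∩ Teo ∩ Jun ∩ Maria: 09:30-10:35, 12:05-14:30.
The longest is 12:05-14:30 at 145 minutes.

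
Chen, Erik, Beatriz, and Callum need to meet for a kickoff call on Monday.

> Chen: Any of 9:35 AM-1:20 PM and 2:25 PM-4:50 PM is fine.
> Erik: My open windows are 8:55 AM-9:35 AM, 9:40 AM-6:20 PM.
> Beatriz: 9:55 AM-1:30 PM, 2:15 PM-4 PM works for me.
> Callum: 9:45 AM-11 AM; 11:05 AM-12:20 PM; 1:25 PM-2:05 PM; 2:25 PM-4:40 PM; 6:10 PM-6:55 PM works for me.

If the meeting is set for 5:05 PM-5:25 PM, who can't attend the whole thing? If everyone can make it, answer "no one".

Chen: not fully free for 17:05-17:25. Erik: free for 17:05-17:25. Beatriz: not fully free for 17:05-17:25. Callum: not fully free for 17:05-17:25.

Beatriz, Callum, Chen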